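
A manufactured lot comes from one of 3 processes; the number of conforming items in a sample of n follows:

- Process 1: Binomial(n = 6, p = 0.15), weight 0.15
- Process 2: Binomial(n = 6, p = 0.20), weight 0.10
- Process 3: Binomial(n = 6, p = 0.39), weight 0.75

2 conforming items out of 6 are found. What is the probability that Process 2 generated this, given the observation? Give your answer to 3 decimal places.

0.085

Apply Bayes' rule: the posterior for each component is proportional to its prior times its likelihood at x.
Binomial probabilities:
  L_1 = 0.176177
  L_2 = 0.24576
  L_3 = 0.315893
Multiply by the mixture weights:
  π_1·L_1 = 0.15 × 0.176177 = 0.0264266
  π_2·L_2 = 0.10 × 0.24576 = 0.024576
  π_3·L_3 = 0.75 × 0.315893 = 0.23692
Sum: 0.0264266 + 0.024576 + 0.23692 = 0.287922
Responsibility of Process 2: 0.024576 / 0.287922 ≈ 0.085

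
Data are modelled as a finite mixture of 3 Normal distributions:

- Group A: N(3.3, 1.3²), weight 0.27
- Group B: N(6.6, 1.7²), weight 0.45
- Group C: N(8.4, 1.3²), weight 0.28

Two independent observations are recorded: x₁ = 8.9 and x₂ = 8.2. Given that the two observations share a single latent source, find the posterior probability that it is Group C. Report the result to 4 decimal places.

Apply Bayes' rule: the posterior for each component is proportional to its prior times its likelihood at x.
Since both observations come from the same component, the likelihood for component k is f_k(x₁)·f_k(x₂).
  L_A = [(1/(1.3·√(2π)))·exp(−(8.9−3.3)²/(2·1.3²)) = 0.306879·exp(-9.27811) = 2.86772e-05] × [0.00025231] = 7.23553e-09
  L_B = [(1/(1.7·√(2π)))·exp(−(8.9−6.6)²/(2·1.7²)) = 0.234672·exp(-0.91522) = 0.0939689] × [0.150699] = 0.014161
  L_C = [(1/(1.3·√(2π)))·exp(−(8.9−8.4)²/(2·1.3²)) = 0.306879·exp(-0.07396) = 0.285] × [0.303268] = 0.0864314
Multiply by the mixture weights:
  π_A·L_A = 0.27 × 7.23553e-09 = 1.95359e-09
  π_B·L_B = 0.45 × 0.014161 = 0.00637244
  π_C·L_C = 0.28 × 0.0864314 = 0.0242008
Normaliser: 1.95359e-09 + 0.00637244 + 0.0242008 = 0.0305732
So the posterior for Group C is 0.0242008 / 0.0305732 ≈ 0.7916.

0.7916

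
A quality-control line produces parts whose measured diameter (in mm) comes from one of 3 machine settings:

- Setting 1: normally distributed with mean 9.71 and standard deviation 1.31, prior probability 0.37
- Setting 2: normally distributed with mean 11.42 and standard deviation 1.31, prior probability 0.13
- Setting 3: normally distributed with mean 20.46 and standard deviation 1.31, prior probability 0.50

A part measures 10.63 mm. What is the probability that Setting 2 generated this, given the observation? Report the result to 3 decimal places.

Apply Bayes' rule: the posterior for each component is proportional to its prior times its likelihood at x.
Component likelihoods at x = 10.63 mm:
  f_1 = 0.237979
  f_2 = 0.253903
  f_3 = 1.80581e-13
Unnormalised posteriors:
  P(Z=1)·f_1 = 0.37 × 0.237979 = 0.0880524
  P(Z=2)·f_2 = 0.13 × 0.253903 = 0.0330074
  P(Z=3)·f_3 = 0.50 × 1.80581e-13 = 9.02903e-14
Sum: 0.0880524 + 0.0330074 + 9.02903e-14 = 0.12106
P(Setting 2 | x) ≈ 0.273

0.273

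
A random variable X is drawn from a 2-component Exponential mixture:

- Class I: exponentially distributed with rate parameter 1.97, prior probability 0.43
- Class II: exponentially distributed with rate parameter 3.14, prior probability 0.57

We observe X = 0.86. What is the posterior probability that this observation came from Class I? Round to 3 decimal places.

0.564

The responsibility of component k is w_k f_k(x) divided by Σ_j w_j f_j(x).
Component likelihoods at x = 0.86:
  f_I = 1.97·e^(−1.97·0.86) = 1.97·e^(−1.6942) = 0.36198
  f_II = 3.14·e^(−3.14·0.86) = 3.14·e^(−2.7004) = 0.210941
Prior × likelihood for each component:
  w_I·f_I = 0.43 × 0.36198 = 0.155651
  w_II·f_II = 0.57 × 0.210941 = 0.120236
Normaliser: 0.155651 + 0.120236 = 0.275888
So the posterior for Class I is 0.155651 / 0.275888 ≈ 0.564.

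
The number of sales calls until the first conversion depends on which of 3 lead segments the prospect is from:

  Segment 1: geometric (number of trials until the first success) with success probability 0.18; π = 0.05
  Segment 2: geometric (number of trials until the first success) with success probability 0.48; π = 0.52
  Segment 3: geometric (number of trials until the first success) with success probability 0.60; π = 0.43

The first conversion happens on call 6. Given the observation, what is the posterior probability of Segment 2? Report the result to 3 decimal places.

0.613

Apply Bayes' rule: the posterior for each component is proportional to its prior times its likelihood at x.
Geometric probabilities:
  f_1 = 0.18·(1−0.18)^5 = 0.18·0.37074 = 0.0667332
  f_2 = 0.48·(1−0.48)^5 = 0.48·0.0380204 = 0.0182498
  f_3 = 0.60·(1−0.60)^5 = 0.60·0.01024 = 0.006144
Prior × likelihood for each component:
  P(Z=1)·f_1 = 0.05 × 0.0667332 = 0.00333666
  P(Z=2)·f_2 = 0.52 × 0.0182498 = 0.00948989
  P(Z=3)·f_3 = 0.43 × 0.006144 = 0.00264192
Marginal: 0.00333666 + 0.00948989 + 0.00264192 = 0.0154685
P(Segment 2 | 6) ≈ 0.613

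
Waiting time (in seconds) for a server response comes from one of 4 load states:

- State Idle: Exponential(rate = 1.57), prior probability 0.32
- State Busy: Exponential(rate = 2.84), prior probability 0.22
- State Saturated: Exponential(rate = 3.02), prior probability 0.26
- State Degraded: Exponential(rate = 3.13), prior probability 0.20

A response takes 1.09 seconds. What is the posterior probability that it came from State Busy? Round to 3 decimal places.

Posterior ∝ prior × likelihood, so P(k | x) ∝ π_k f_k(x); normalise over all components.
Component likelihoods at x = 1.09 seconds:
  p_Idle = 1.57·e^(−1.57·1.09) = 1.57·e^(−1.7113) = 0.28359
  p_Busy = 2.84·e^(−2.84·1.09) = 2.84·e^(−3.0956) = 0.128504
  p_Saturated = 3.02·e^(−3.02·1.09) = 3.02·e^(−3.2918) = 0.112304
  p_Degraded = 3.13·e^(−3.13·1.09) = 3.13·e^(−3.4117) = 0.103243
Weight by the priors:
  π_Idle·p_Idle = 0.32 × 0.28359 = 0.0907489
  π_Busy·p_Busy = 0.22 × 0.128504 = 0.0282709
  π_Saturated·p_Saturated = 0.26 × 0.112304 = 0.0291991
  π_Degraded·p_Degraded = 0.20 × 0.103243 = 0.0206487
Normaliser: 0.0907489 + 0.0282709 + 0.0291991 + 0.0206487 = 0.168868
So the posterior for State Busy is 0.0282709 / 0.168868 ≈ 0.167.

0.167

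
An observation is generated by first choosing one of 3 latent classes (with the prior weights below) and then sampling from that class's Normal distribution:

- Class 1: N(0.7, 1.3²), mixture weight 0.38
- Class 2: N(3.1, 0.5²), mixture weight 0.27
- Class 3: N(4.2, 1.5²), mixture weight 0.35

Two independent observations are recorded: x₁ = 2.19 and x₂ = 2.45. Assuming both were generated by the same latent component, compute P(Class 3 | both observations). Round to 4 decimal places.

0.1913

Apply Bayes' rule: the posterior for each component is proportional to its prior times its likelihood at x.
Since both observations come from the same component, the likelihood for component k is f_k(x₁)·f_k(x₂).
  f_1 = [0.159114] × [0.124013] = 0.0197322
  f_2 = [0.152287] × [0.342737] = 0.0521943
  f_3 = [0.10837] × [0.134666] = 0.0145937
Unnormalised posteriors:
  π_1·f_1 = 0.38 × 0.0197322 = 0.00749822
  π_2·f_2 = 0.27 × 0.0521943 = 0.0140925
  π_3·f_3 = 0.35 × 0.0145937 = 0.00510781
Denominator: 0.00749822 + 0.0140925 + 0.00510781 = 0.0266985
Responsibility of Class 3: 0.00510781 / 0.0266985 ≈ 0.1913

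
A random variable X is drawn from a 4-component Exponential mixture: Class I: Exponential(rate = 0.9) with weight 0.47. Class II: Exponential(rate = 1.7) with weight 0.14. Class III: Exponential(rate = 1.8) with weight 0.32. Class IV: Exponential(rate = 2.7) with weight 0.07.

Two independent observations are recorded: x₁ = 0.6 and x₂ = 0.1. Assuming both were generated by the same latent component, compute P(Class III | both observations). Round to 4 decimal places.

Posterior ∝ prior × likelihood, so P(k | x) ∝ π_k f_k(x); normalise over all components.
Since both observations come from the same component, the likelihood for component k is f_k(x₁)·f_k(x₂).
  L_I = [0.9·e^(−0.9·0.6) = 0.9·e^(−0.5400) = 0.524473] × [0.822538] = 0.431399
  L_II = [1.7·e^(−1.7·0.6) = 1.7·e^(−1.0200) = 0.613011] × [1.43423] = 0.879199
  L_III = [1.8·e^(−1.8·0.6) = 1.8·e^(−1.0800) = 0.611272] × [1.50349] = 0.919039
  L_IV = [2.7·e^(−2.7·0.6) = 2.7·e^(−1.6200) = 0.534326] × [2.06112] = 1.10131
Unnormalised posteriors:
  π_I·L_I = 0.47 × 0.431399 = 0.202758
  π_II·L_II = 0.14 × 0.879199 = 0.123088
  π_III·L_III = 0.32 × 0.919039 = 0.294092
  π_IV·L_IV = 0.07 × 1.10131 = 0.0770919
Marginal: 0.202758 + 0.123088 + 0.294092 + 0.0770919 = 0.69703
So the posterior for Class III is 0.294092 / 0.69703 ≈ 0.4219.

0.4219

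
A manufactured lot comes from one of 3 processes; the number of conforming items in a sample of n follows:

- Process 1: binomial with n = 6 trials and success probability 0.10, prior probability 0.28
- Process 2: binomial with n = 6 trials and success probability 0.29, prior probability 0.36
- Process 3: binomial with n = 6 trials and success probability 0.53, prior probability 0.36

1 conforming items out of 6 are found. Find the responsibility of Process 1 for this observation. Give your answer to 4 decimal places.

The responsibility of component k is π_k f_k(x) divided by Σ_j π_j f_j(x).
Evaluate each component's likelihood at the observed value:
  L_1 = C(6,1)·0.10^1·0.90^5 = 6·0.1·0.59049 = 0.354294
  L_2 = C(6,1)·0.29^1·0.71^5 = 6·0.29·0.180423 = 0.313936
  L_3 = C(6,1)·0.53^1·0.47^5 = 6·0.53·0.0229345 = 0.0729317
Prior × likelihood for each component:
  π_1·L_1 = 0.28 × 0.354294 = 0.0992023
  π_2·L_2 = 0.36 × 0.313936 = 0.113017
  π_3·L_3 = 0.36 × 0.0729317 = 0.0262554
Evidence: 0.0992023 + 0.113017 + 0.0262554 = 0.238475
P(Process 1 | 1 conforming items out of 6) ≈ 0.4160

0.4160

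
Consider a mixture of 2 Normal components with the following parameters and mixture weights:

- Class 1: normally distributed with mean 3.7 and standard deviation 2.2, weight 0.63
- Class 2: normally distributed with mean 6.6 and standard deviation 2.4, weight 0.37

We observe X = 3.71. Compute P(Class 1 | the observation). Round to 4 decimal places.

By Bayes' theorem, P(k | x) = w_k f_k(x) / Σ_j w_j f_j(x).
Normal densities:
  p_1 = (1/(2.2·√(2π)))·exp(−(3.71−3.7)²/(2·2.2²)) = 0.181337·exp(-0.00001) = 0.181336
  p_2 = (1/(2.4·√(2π)))·exp(−(3.71−6.6)²/(2·2.4²)) = 0.166226·exp(-0.72501) = 0.0805066
Prior × likelihood for each component:
  w_1·p_1 = 0.63 × 0.181336 = 0.114241
  w_2·p_2 = 0.37 × 0.0805066 = 0.0297874
Normaliser: 0.114241 + 0.0297874 = 0.144029
P(Class 1 | 3.71) = 0.114241 / 0.144029 ≈ 0.7932

0.7932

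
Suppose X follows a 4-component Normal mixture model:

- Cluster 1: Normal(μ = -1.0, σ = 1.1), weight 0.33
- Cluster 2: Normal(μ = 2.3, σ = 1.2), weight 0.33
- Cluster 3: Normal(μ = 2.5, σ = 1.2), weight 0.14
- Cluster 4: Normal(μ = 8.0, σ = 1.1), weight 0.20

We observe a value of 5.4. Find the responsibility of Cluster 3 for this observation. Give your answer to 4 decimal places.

0.2313

The responsibility of component k is π_k f_k(x) divided by Σ_j π_j f_j(x).
Component likelihoods at x = 5.4:
  p_1 = (1/(1.1·√(2π)))·exp(−(5.4−-1.0)²/(2·1.1²)) = 0.362675·exp(-16.92562) = 1.61739e-08
  p_2 = (1/(1.2·√(2π)))·exp(−(5.4−2.3)²/(2·1.2²)) = 0.332452·exp(-3.33681) = 0.0118188
  p_3 = (1/(1.2·√(2π)))·exp(−(5.4−2.5)²/(2·1.2²)) = 0.332452·exp(-2.92014) = 0.0179279
  p_4 = (1/(1.1·√(2π)))·exp(−(5.4−8.0)²/(2·1.1²)) = 0.362675·exp(-2.79339) = 0.0222006
Unnormalised posteriors:
  π_1·p_1 = 0.33 × 1.61739e-08 = 5.33738e-09
  π_2·p_2 = 0.33 × 0.0118188 = 0.0039002
  π_3·p_3 = 0.14 × 0.0179279 = 0.0025099
  π_4·p_4 = 0.20 × 0.0222006 = 0.00444011
Normaliser: 5.33738e-09 + 0.0039002 + 0.0025099 + 0.00444011 = 0.0108502
So the posterior for Cluster 3 is 0.0025099 / 0.0108502 ≈ 0.2313.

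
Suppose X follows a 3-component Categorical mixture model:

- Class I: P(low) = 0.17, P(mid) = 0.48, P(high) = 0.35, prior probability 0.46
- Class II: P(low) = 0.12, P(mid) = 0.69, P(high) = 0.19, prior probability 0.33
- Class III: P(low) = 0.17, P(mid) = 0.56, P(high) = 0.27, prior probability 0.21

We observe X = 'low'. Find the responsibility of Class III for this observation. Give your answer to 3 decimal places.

0.233

By Bayes' theorem, P(k | x) = π_k f_k(x) / Σ_j π_j f_j(x).
Evaluate each component's likelihood at the observed value:
  f_I = P(low | comp) = 0.17
  f_II = P(low | comp) = 0.12
  f_III = P(low | comp) = 0.17
Multiply by the mixture weights:
  π_I·f_I = 0.46 × 0.17 = 0.0782
  π_II·f_II = 0.33 × 0.12 = 0.0396
  π_III·f_III = 0.21 × 0.17 = 0.0357
Evidence: 0.0782 + 0.0396 + 0.0357 = 0.1535
Responsibility of Class III: 0.0357 / 0.1535 ≈ 0.233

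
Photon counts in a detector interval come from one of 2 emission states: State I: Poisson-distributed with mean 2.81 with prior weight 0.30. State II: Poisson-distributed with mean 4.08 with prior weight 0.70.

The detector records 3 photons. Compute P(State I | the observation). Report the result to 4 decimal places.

0.3327

Posterior ∝ prior × likelihood, so P(k | x) ∝ P(Z=k) f_k(x); normalise over all components.
Component likelihoods at x = 3 photons:
  p_I = 0.222638
  p_II = 0.191385
Prior × likelihood for each component:
  P(Z=I)·p_I = 0.30 × 0.222638 = 0.0667915
  P(Z=II)·p_II = 0.70 × 0.191385 = 0.133969
Evidence: 0.0667915 + 0.133969 = 0.200761
P(State I | 3 photons) ≈ 0.3327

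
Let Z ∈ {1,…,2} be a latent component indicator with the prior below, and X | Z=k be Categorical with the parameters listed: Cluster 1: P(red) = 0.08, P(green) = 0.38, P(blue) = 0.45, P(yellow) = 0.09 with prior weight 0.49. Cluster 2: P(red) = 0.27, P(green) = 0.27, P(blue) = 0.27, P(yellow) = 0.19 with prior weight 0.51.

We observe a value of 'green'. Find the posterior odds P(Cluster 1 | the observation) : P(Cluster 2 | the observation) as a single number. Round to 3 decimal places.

Posterior odds = (π_i f_i(x)) / (π_j f_j(x)); the normalising sum cancels.
Evaluate each component's likelihood at the observed value:
  p_1 = P(green | comp) = 0.38
  p_2 = P(green | comp) = 0.27
Posterior odds = (π_1·p_1) / (π_2·p_2) = (0.49·0.38) / (0.51·0.27) = 0.1862 / 0.1377 ≈ 1.352

1.352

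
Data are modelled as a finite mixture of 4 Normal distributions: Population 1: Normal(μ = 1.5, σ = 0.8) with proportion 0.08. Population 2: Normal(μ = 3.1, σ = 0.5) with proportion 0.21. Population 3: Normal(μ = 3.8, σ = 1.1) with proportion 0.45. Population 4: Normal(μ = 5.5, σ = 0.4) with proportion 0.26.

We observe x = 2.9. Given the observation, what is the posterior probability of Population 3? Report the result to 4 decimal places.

The responsibility of component k is π_k f_k(x) divided by Σ_j π_j f_j(x).
Normal densities:
  p_1 = 0.107847
  p_2 = 0.73654
  p_3 = 0.25951
  p_4 = 6.67389e-10
Prior × likelihood for each component:
  π_1·p_1 = 0.08 × 0.107847 = 0.00862773
  π_2·p_2 = 0.21 × 0.73654 = 0.154673
  π_3·p_3 = 0.45 × 0.25951 = 0.11678
  π_4·p_4 = 0.26 × 6.67389e-10 = 1.73521e-10
Marginal: 0.00862773 + 0.154673 + 0.11678 + 1.73521e-10 = 0.280081
P(Population 3 | data) ≈ 0.4169

0.4169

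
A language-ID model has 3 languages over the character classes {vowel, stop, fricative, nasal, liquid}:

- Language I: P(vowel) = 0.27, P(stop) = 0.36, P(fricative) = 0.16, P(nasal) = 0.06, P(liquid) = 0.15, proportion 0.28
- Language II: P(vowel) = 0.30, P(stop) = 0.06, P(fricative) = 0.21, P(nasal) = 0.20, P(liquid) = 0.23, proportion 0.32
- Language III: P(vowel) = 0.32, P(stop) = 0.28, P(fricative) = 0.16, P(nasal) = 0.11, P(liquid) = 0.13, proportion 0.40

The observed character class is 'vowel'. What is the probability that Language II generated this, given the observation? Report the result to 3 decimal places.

0.320

The responsibility of component k is P(Z=k) f_k(x) divided by Σ_j P(Z=j) f_j(x).
Component likelihoods at x = 'vowel':
  L_I = P(vowel | comp) = 0.27
  L_II = P(vowel | comp) = 0.30
  L_III = P(vowel | comp) = 0.32
Unnormalised posteriors:
  P(Z=I)·L_I = 0.28 × 0.27 = 0.0756
  P(Z=II)·L_II = 0.32 × 0.3 = 0.096
  P(Z=III)·L_III = 0.40 × 0.32 = 0.128
Denominator: 0.0756 + 0.096 + 0.128 = 0.2996
P(Language II | 'vowel') = 0.096 / 0.2996 ≈ 0.320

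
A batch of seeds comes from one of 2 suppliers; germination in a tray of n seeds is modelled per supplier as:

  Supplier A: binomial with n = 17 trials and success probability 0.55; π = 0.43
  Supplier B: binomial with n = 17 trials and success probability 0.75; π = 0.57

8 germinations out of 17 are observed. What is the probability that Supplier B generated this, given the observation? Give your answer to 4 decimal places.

0.0740

Posterior ∝ prior × likelihood, so P(k | x) ∝ π_k f_k(x); normalise over all components.
Binomial probabilities:
  f_A = 0.154028
  f_B = 0.009284
Prior × likelihood for each component:
  π_A·f_A = 0.43 × 0.154028 = 0.066232
  π_B·f_B = 0.57 × 0.009284 = 0.00529188
Evidence: 0.066232 + 0.00529188 = 0.0715238
So the posterior for Supplier B is 0.00529188 / 0.0715238 ≈ 0.0740.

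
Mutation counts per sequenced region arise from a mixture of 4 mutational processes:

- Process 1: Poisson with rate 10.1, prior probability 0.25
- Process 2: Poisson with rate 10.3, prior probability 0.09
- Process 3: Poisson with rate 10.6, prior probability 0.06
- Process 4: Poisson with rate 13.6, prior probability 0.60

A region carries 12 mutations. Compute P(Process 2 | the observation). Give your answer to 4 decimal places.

P(component k | x) = π_k·f_k(x) / marginal(x), where marginal(x) = Σ_j π_j·f_j(x).
Component likelihoods at x = 12 mutations:
  p_1 = e^(−10.1)·10.1^12/12! = 0.0966374
  p_2 = e^(−10.3)·10.3^12/12! = 0.10011
  p_3 = e^(−10.6)·10.6^12/12! = 0.104668
  p_4 = e^(−13.6)·13.6^12/12! = 0.103687
Weight by the priors:
  π_1·p_1 = 0.25 × 0.0966374 = 0.0241594
  π_2·p_2 = 0.09 × 0.10011 = 0.00900988
  π_3·p_3 = 0.06 × 0.104668 = 0.00628005
  π_4·p_4 = 0.60 × 0.103687 = 0.0622123
Marginal: 0.0241594 + 0.00900988 + 0.00628005 + 0.0622123 = 0.101662
P(Process 2 | 12 mutations) = 0.00900988 / 0.101662 ≈ 0.0886

0.0886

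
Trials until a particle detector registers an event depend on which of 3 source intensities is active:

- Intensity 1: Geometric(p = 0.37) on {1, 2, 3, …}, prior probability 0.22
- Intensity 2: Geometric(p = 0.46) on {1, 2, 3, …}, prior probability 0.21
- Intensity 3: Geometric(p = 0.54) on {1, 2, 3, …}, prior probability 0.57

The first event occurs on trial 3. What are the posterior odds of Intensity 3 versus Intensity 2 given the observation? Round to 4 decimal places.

The posterior odds equal the prior odds times the likelihood ratio: (w_i/w_j)·(f_i(x)/f_j(x)).
Evaluate each component's likelihood at the observed value:
  p_1 = 0.146853
  p_2 = 0.134136
  p_3 = 0.114264
Posterior odds = (w_3·p_3) / (w_2·p_2) = (0.57·0.114264) / (0.21·0.134136) = 0.0651305 / 0.0281686 ≈ 2.3122

2.3122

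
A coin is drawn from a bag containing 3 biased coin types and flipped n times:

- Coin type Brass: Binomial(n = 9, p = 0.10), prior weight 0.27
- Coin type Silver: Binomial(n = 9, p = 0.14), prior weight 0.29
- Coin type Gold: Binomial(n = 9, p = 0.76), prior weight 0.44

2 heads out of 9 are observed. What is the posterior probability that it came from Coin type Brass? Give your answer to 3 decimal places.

0.394

Posterior ∝ prior × likelihood, so P(k | x) ∝ w_k f_k(x); normalise over all components.
Binomial probabilities:
  f_Brass = C(9,2)·0.10^2·0.90^7 = 36·0.01·0.478297 = 0.172187
  f_Silver = C(9,2)·0.14^2·0.86^7 = 36·0.0196·0.347928 = 0.245498
  f_Gold = C(9,2)·0.76^2·0.24^7 = 36·0.5776·4.58647e-05 = 0.000953693
Multiply by the mixture weights:
  w_Brass·f_Brass = 0.27 × 0.172187 = 0.0464905
  w_Silver·f_Silver = 0.29 × 0.245498 = 0.0711944
  w_Gold·f_Gold = 0.44 × 0.000953693 = 0.000419625
Evidence: 0.0464905 + 0.0711944 + 0.000419625 = 0.118104
Responsibility of Coin type Brass: 0.0464905 / 0.118104 ≈ 0.394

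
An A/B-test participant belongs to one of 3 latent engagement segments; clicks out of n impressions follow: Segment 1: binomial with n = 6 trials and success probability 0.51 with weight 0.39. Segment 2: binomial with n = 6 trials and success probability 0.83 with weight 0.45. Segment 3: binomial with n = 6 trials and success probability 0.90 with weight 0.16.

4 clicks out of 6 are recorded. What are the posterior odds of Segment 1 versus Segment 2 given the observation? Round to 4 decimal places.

Only the two components matter; the odds are (π_i f_i(x)) / (π_j f_j(x)).
Evaluate each component's likelihood at the observed value:
  p_1 = 0.243649
  p_2 = 0.205732
  p_3 = 0.098415
0.095023 / 0.0925793 ≈ 1.0264

1.0264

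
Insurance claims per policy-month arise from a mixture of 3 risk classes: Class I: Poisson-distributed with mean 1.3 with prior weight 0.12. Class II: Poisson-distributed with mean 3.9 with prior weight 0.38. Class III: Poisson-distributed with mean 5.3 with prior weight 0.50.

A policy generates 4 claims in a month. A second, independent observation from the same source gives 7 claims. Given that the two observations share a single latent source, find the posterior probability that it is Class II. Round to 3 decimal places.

Apply Bayes' rule: the posterior for each component is proportional to its prior times its likelihood at x.
Since both observations come from the same component, the likelihood for component k is f_k(x₁)·f_k(x₂).
  f_I = [e^(−1.3)·1.3^4/4! = 0.0324324] × [0.000339305] = 1.10045e-05
  f_II = [e^(−3.9)·3.9^4/4! = 0.195119] × [0.0551154] = 0.010754
  f_III = [e^(−5.3)·5.3^4/4! = 0.164109] × [0.116343] = 0.0190929
Weight by the priors:
  π_I·f_I = 0.12 × 1.10045e-05 = 1.32054e-06
  π_II·f_II = 0.38 × 0.010754 = 0.00408654
  π_III·f_III = 0.50 × 0.0190929 = 0.00954644
Marginal: 1.32054e-06 + 0.00408654 + 0.00954644 = 0.0136343
Responsibility of Class II: 0.00408654 / 0.0136343 ≈ 0.300

0.300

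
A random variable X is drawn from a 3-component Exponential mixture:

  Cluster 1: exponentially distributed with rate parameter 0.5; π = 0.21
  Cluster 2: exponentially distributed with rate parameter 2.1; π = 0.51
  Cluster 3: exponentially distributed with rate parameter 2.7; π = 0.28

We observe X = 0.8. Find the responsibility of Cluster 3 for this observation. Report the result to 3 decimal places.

0.244

By Bayes' theorem, P(k | x) = w_k f_k(x) / Σ_j w_j f_j(x).
Exponential densities:
  L_1 = 0.5·e^(−0.5·0.8) = 0.5·e^(−0.4000) = 0.33516
  L_2 = 2.1·e^(−2.1·0.8) = 2.1·e^(−1.6800) = 0.391385
  L_3 = 2.7·e^(−2.7·0.8) = 2.7·e^(−2.1600) = 0.311378
Weight by the priors:
  w_1·L_1 = 0.21 × 0.33516 = 0.0703836
  w_2·L_2 = 0.51 × 0.391385 = 0.199607
  w_3·L_3 = 0.28 × 0.311378 = 0.0871858
Normaliser: 0.0703836 + 0.199607 + 0.0871858 = 0.357176
So the posterior for Cluster 3 is 0.0871858 / 0.357176 ≈ 0.244.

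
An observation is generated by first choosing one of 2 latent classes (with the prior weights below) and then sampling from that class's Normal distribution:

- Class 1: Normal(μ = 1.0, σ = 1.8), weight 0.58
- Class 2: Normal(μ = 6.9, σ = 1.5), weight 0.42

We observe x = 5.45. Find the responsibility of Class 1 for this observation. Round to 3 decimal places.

Apply Bayes' rule: the posterior for each component is proportional to its prior times its likelihood at x.
Component likelihoods at x = 5.45:
  f_1 = 0.0104342
  f_2 = 0.166689
Multiply by the mixture weights:
  P(Z=1)·f_1 = 0.58 × 0.0104342 = 0.00605184
  P(Z=2)·f_2 = 0.42 × 0.166689 = 0.0700094
Marginal: 0.00605184 + 0.0700094 = 0.0760612
P(Class 1 | the observation) = 0.00605184 / 0.0760612 ≈ 0.080

0.080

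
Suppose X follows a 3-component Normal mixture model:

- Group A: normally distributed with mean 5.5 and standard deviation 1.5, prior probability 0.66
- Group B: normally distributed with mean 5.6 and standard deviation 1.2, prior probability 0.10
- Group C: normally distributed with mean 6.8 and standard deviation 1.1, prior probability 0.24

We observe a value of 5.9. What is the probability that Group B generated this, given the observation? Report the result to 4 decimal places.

0.1221

The responsibility of component k is w_k f_k(x) divided by Σ_j w_j f_j(x).
Component likelihoods at x = 5.9:
  p_A = (1/(1.5·√(2π)))·exp(−(5.9−5.5)²/(2·1.5²)) = 0.265962·exp(-0.03556) = 0.256671
  p_B = (1/(1.2·√(2π)))·exp(−(5.9−5.6)²/(2·1.2²)) = 0.332452·exp(-0.03125) = 0.322223
  p_C = (1/(1.1·√(2π)))·exp(−(5.9−6.8)²/(2·1.1²)) = 0.362675·exp(-0.33471) = 0.25951
Multiply by the mixture weights:
  w_A·p_A = 0.66 × 0.256671 = 0.169403
  w_B·p_B = 0.10 × 0.322223 = 0.0322223
  w_C·p_C = 0.24 × 0.25951 = 0.0622824
Denominator: 0.169403 + 0.0322223 + 0.0622824 = 0.263908
So the posterior for Group B is 0.0322223 / 0.263908 ≈ 0.1221.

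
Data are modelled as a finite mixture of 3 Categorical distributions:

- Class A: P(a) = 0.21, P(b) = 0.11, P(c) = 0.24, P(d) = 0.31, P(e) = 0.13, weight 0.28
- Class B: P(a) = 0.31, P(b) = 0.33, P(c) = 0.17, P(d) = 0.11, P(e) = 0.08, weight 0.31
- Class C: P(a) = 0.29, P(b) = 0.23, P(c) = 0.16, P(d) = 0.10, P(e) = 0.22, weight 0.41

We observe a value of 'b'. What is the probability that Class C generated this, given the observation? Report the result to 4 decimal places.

0.4147

The responsibility of component k is π_k f_k(x) divided by Σ_j π_j f_j(x).
Evaluate each component's likelihood at the observed value:
  f_A = P(b | comp) = 0.11
  f_B = P(b | comp) = 0.33
  f_C = P(b | comp) = 0.23
Multiply by the mixture weights:
  π_A·f_A = 0.28 × 0.11 = 0.0308
  π_B·f_B = 0.31 × 0.33 = 0.1023
  π_C·f_C = 0.41 × 0.23 = 0.0943
Sum: 0.0308 + 0.1023 + 0.0943 = 0.2274
So the posterior for Class C is 0.0943 / 0.2274 ≈ 0.4147.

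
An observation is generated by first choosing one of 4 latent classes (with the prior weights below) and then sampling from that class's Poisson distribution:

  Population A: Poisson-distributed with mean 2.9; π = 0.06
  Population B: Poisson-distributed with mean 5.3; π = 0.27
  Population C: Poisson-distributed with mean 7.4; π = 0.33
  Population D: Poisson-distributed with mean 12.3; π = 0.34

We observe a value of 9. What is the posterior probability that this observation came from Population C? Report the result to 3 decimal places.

Posterior ∝ prior × likelihood, so P(k | x) ∝ w_k f_k(x); normalise over all components.
Evaluate each component's likelihood at the observed value:
  L_A = e^(−2.9)·2.9^9/9! = 0.00219971
  L_B = e^(−5.3)·5.3^9/9! = 0.0453899
  L_C = e^(−7.4)·7.4^9/9! = 0.112084
  L_D = e^(−12.3)·12.3^9/9! = 0.0808278
Prior × likelihood for each component:
  w_A·L_A = 0.06 × 0.00219971 = 0.000131982
  w_B·L_B = 0.27 × 0.0453899 = 0.0122553
  w_C·L_C = 0.33 × 0.112084 = 0.0369877
  w_D·L_D = 0.34 × 0.0808278 = 0.0274815
Evidence: 0.000131982 + 0.0122553 + 0.0369877 + 0.0274815 = 0.0768564
Responsibility of Population C: 0.0369877 / 0.0768564 ≈ 0.481

0.481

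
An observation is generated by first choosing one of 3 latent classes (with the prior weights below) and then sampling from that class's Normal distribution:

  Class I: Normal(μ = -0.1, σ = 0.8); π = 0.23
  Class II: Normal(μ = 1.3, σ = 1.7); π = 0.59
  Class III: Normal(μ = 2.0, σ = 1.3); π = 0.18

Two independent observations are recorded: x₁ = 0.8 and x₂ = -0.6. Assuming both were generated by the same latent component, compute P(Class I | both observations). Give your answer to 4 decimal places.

Apply Bayes' rule: the posterior for each component is proportional to its prior times its likelihood at x.
Since both observations come from the same component, the likelihood for component k is f_k(x₁)·f_k(x₂).
  p_I = [(1/(0.8·√(2π)))·exp(−(0.8−-0.1)²/(2·0.8²)) = 0.498678·exp(-0.63281) = 0.264846] × [0.410201] = 0.10864
  p_II = [(1/(1.7·√(2π)))·exp(−(0.8−1.3)²/(2·1.7²)) = 0.234672·exp(-0.04325) = 0.224738] × [0.125665] = 0.0282418
  p_III = [(1/(1.3·√(2π)))·exp(−(0.8−2.0)²/(2·1.3²)) = 0.306879·exp(-0.42604) = 0.20042] × [0.0415315] = 0.00832376
Weight by the priors:
  P(Z=I)·p_I = 0.23 × 0.10864 = 0.0249872
  P(Z=II)·p_II = 0.59 × 0.0282418 = 0.0166626
  P(Z=III)·p_III = 0.18 × 0.00832376 = 0.00149828
Denominator: 0.0249872 + 0.0166626 + 0.00149828 = 0.0431481
Responsibility of Class I: 0.0249872 / 0.0431481 ≈ 0.5791

0.5791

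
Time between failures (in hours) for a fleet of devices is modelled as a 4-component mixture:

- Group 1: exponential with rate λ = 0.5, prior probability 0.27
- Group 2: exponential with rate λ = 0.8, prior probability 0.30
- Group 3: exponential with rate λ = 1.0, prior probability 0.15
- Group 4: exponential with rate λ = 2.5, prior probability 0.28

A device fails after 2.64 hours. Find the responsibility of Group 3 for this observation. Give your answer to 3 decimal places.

0.139

P(component k | x) = w_k·f_k(x) / marginal(x), where marginal(x) = Σ_j w_j·f_j(x).
Exponential densities:
  f_1 = 0.133568
  f_2 = 0.0967966
  f_3 = 0.0713613
  f_4 = 0.00340092
Unnormalised posteriors:
  w_1·f_1 = 0.27 × 0.133568 = 0.0360633
  w_2·f_2 = 0.30 × 0.0967966 = 0.029039
  w_3·f_3 = 0.15 × 0.0713613 = 0.0107042
  w_4·f_4 = 0.28 × 0.00340092 = 0.000952258
Evidence: 0.0360633 + 0.029039 + 0.0107042 + 0.000952258 = 0.0767587
So the posterior for Group 3 is 0.0107042 / 0.0767587 ≈ 0.139.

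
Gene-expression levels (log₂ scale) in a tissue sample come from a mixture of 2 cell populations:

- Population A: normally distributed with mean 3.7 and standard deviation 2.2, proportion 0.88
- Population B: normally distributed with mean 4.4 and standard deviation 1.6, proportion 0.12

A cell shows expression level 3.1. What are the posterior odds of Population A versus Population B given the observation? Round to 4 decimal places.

7.1482

Since P(k|x) ∝ P(Z=k) f_k(x), the posterior odds are P(Z=i) f_i(x) / (P(Z=j) f_j(x)).
Evaluate each component's likelihood at the observed value:
  L_A = (1/(2.2·√(2π)))·exp(−(3.1−3.7)²/(2·2.2²)) = 0.181337·exp(-0.03719) = 0.174717
  L_B = (1/(1.6·√(2π)))·exp(−(3.1−4.4)²/(2·1.6²)) = 0.249339·exp(-0.33008) = 0.179242
0.153751 / 0.021509 ≈ 7.1482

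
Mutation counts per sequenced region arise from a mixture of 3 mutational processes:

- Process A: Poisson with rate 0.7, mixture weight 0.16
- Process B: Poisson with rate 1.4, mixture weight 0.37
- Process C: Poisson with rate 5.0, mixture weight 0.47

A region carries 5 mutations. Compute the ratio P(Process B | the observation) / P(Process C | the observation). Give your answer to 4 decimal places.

Since P(k|x) ∝ P(Z=k) f_k(x), the posterior odds are P(Z=i) f_i(x) / (P(Z=j) f_j(x)).
Poisson probabilities:
  p_A = e^(−0.7)·0.7^5/5! = 0.000695509
  p_B = e^(−1.4)·1.4^5/5! = 0.0110521
  p_C = e^(−5.0)·5.0^5/5! = 0.175467
Posterior odds = (P(Z=B)·p_B) / (P(Z=C)·p_C) = (0.37·0.0110521) / (0.47·0.175467) = 0.00408929 / 0.0824697 ≈ 0.0496

0.0496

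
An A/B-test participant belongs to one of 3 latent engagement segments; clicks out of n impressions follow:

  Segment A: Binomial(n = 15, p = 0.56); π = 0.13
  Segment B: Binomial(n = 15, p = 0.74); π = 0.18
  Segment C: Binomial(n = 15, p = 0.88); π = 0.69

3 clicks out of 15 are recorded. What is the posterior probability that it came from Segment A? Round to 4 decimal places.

0.9942

P(component k | x) = π_k·f_k(x) / marginal(x), where marginal(x) = Σ_j π_j·f_j(x).
Binomial probabilities:
  p_A = C(15,3)·0.56^3·0.44^12 = 455·0.175616·5.26541e-05 = 0.00420734
  p_B = C(15,3)·0.74^3·0.26^12 = 455·0.405224·9.5429e-08 = 1.75949e-05
  p_C = C(15,3)·0.88^3·0.12^12 = 455·0.681472·8.9161e-12 = 2.76461e-09
Weight by the priors:
  π_A·p_A = 0.13 × 0.00420734 = 0.000546954
  π_B·p_B = 0.18 × 1.75949e-05 = 3.16708e-06
  π_C·p_C = 0.69 × 2.76461e-09 = 1.90758e-09
Marginal: 0.000546954 + 3.16708e-06 + 1.90758e-09 = 0.000550123
P(Segment A | the observation) ≈ 0.9942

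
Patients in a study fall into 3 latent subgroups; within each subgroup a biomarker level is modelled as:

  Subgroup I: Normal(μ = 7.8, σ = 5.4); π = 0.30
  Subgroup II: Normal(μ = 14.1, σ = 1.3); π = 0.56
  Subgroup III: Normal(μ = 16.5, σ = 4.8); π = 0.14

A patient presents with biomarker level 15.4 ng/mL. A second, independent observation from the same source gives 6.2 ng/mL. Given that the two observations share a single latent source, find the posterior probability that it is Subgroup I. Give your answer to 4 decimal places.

Apply Bayes' rule: the posterior for each component is proportional to its prior times its likelihood at x.
Since both observations come from the same component, the likelihood for component k is f_k(x₁)·f_k(x₂).
  L_I = [(1/(5.4·√(2π)))·exp(−(15.4−7.8)²/(2·5.4²)) = 0.073878·exp(-0.99040) = 0.0274405] × [0.0707054] = 0.00194019
  L_II = [(1/(1.3·√(2π)))·exp(−(15.4−14.1)²/(2·1.3²)) = 0.306879·exp(-0.50000) = 0.186131] × [2.93723e-09] = 5.4671e-10
  L_III = [(1/(4.8·√(2π)))·exp(−(15.4−16.5)²/(2·4.8²)) = 0.083113·exp(-0.02626) = 0.0809589] × [0.00831366] = 0.000673065
Prior × likelihood for each component:
  w_I·L_I = 0.30 × 0.00194019 = 0.000582057
  w_II·L_II = 0.56 × 5.4671e-10 = 3.06158e-10
  w_III·L_III = 0.14 × 0.000673065 = 9.42292e-05
Sum: 0.000582057 + 3.06158e-10 + 9.42292e-05 = 0.000676287
So the posterior for Subgroup I is 0.000582057 / 0.000676287 ≈ 0.8607.

0.8607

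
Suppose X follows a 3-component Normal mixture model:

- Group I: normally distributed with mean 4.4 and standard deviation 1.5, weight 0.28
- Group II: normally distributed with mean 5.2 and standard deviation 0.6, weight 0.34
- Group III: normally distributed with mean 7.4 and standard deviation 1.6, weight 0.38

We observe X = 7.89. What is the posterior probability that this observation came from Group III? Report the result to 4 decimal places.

0.9478

The responsibility of component k is P(Z=k) f_k(x) divided by Σ_j P(Z=j) f_j(x).
Component likelihoods at x = 7.89:
  p_I = 0.0177549
  p_II = 2.87104e-05
  p_III = 0.237916
Multiply by the mixture weights:
  P(Z=I)·p_I = 0.28 × 0.0177549 = 0.00497138
  P(Z=II)·p_II = 0.34 × 2.87104e-05 = 9.76153e-06
  P(Z=III)·p_III = 0.38 × 0.237916 = 0.0904082
Evidence: 0.00497138 + 9.76153e-06 + 0.0904082 = 0.0953893
So the posterior for Group III is 0.0904082 / 0.0953893 ≈ 0.9478.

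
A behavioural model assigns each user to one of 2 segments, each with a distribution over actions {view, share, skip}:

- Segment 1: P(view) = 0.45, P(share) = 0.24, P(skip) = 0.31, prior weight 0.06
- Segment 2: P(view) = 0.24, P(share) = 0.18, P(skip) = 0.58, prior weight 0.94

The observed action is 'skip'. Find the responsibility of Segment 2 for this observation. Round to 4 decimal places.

Apply Bayes' rule: the posterior for each component is proportional to its prior times its likelihood at x.
Component likelihoods at x = 'skip':
  f_1 = P(skip | comp) = 0.31
  f_2 = P(skip | comp) = 0.58
Unnormalised posteriors:
  π_1·f_1 = 0.06 × 0.31 = 0.0186
  π_2·f_2 = 0.94 × 0.58 = 0.5452
Evidence: 0.0186 + 0.5452 = 0.5638
P(Segment 2 | x) ≈ 0.9670

0.9670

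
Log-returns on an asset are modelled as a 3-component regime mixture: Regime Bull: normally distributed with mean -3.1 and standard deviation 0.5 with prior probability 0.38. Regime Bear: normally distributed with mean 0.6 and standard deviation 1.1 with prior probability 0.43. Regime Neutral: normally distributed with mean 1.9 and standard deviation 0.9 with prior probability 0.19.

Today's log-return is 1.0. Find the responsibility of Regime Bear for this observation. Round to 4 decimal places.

P(component k | x) = P(Z=k)·f_k(x) / marginal(x), where marginal(x) = Σ_j P(Z=j)·f_j(x).
Component likelihoods at x = 1.0:
  L_Bull = (1/(0.5·√(2π)))·exp(−(1.0−-3.1)²/(2·0.5²)) = 0.797885·exp(-33.62000) = 1.99968e-15
  L_Bear = (1/(1.1·√(2π)))·exp(−(1.0−0.6)²/(2·1.1²)) = 0.362675·exp(-0.06612) = 0.339472
  L_Neutral = (1/(0.9·√(2π)))·exp(−(1.0−1.9)²/(2·0.9²)) = 0.443269·exp(-0.50000) = 0.268856
Unnormalised posteriors:
  P(Z=Bull)·L_Bull = 0.38 × 1.99968e-15 = 7.59877e-16
  P(Z=Bear)·L_Bear = 0.43 × 0.339472 = 0.145973
  P(Z=Neutral)·L_Neutral = 0.19 × 0.268856 = 0.0510827
Marginal: 7.59877e-16 + 0.145973 + 0.0510827 = 0.197056
P(Regime Bear | 1.0) = 0.145973 / 0.197056 ≈ 0.7408

0.7408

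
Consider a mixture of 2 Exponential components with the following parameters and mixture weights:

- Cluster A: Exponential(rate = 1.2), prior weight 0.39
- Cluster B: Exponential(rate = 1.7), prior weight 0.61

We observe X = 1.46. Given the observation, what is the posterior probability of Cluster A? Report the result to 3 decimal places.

0.484

By Bayes' theorem, P(k | x) = π_k f_k(x) / Σ_j π_j f_j(x).
Exponential densities:
  L_A = 1.2·e^(−1.2·1.46) = 1.2·e^(−1.7520) = 0.208112
  L_B = 1.7·e^(−1.7·1.46) = 1.7·e^(−2.4820) = 0.142079
Multiply by the mixture weights:
  π_A·L_A = 0.39 × 0.208112 = 0.0811637
  π_B·L_B = 0.61 × 0.142079 = 0.0866682
Evidence: 0.0811637 + 0.0866682 = 0.167832
So the posterior for Cluster A is 0.0811637 / 0.167832 ≈ 0.484.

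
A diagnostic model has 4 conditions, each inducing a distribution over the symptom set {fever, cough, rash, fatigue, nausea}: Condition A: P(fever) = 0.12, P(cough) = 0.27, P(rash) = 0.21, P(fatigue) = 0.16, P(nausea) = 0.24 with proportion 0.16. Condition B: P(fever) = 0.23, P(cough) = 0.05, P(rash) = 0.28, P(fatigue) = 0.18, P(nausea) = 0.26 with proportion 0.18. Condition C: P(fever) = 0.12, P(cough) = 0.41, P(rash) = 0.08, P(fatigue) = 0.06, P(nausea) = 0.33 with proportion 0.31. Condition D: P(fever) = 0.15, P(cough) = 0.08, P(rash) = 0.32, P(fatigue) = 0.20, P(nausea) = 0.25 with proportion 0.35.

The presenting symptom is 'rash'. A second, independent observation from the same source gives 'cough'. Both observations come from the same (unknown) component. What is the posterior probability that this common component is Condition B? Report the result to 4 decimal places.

The responsibility of component k is π_k f_k(x) divided by Σ_j π_j f_j(x).
Since both observations come from the same component, the likelihood for component k is f_k(x₁)·f_k(x₂).
  f_A = [P(rash | comp) = 0.21] × [0.27] = 0.0567
  f_B = [P(rash | comp) = 0.28] × [0.05] = 0.014
  f_C = [P(rash | comp) = 0.08] × [0.41] = 0.0328
  f_D = [P(rash | comp) = 0.32] × [0.08] = 0.0256
Prior × likelihood for each component:
  π_A·f_A = 0.16 × 0.0567 = 0.009072
  π_B·f_B = 0.18 × 0.014 = 0.00252
  π_C·f_C = 0.31 × 0.0328 = 0.010168
  π_D·f_D = 0.35 × 0.0256 = 0.00896
Evidence: 0.009072 + 0.00252 + 0.010168 + 0.00896 = 0.03072
So the posterior for Condition B is 0.00252 / 0.03072 ≈ 0.0820.

0.0820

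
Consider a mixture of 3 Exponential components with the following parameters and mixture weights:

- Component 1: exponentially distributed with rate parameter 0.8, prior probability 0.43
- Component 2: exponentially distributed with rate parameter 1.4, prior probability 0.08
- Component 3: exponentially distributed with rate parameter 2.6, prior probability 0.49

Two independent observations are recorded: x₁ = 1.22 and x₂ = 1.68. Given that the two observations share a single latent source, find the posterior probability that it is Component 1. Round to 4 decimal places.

P(component k | x) = π_k·f_k(x) / marginal(x), where marginal(x) = Σ_j π_j·f_j(x).
Since both observations come from the same component, the likelihood for component k is f_k(x₁)·f_k(x₂).
  p_1 = [0.301452] × [0.20864] = 0.0628951
  p_2 = [0.253719] × [0.13325] = 0.0338081
  p_3 = [0.108991] × [0.0329591] = 0.00359225
Unnormalised posteriors:
  π_1·p_1 = 0.43 × 0.0628951 = 0.0270449
  π_2·p_2 = 0.08 × 0.0338081 = 0.00270465
  π_3·p_3 = 0.49 × 0.00359225 = 0.0017602
Marginal: 0.0270449 + 0.00270465 + 0.0017602 = 0.0315097
So the posterior for Component 1 is 0.0270449 / 0.0315097 ≈ 0.8583.

0.8583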